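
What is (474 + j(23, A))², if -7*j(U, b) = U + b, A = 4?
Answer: 10830681/49 ≈ 2.2103e+5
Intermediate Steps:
j(U, b) = -U/7 - b/7 (j(U, b) = -(U + b)/7 = -U/7 - b/7)
(474 + j(23, A))² = (474 + (-⅐*23 - ⅐*4))² = (474 + (-23/7 - 4/7))² = (474 - 27/7)² = (3291/7)² = 10830681/49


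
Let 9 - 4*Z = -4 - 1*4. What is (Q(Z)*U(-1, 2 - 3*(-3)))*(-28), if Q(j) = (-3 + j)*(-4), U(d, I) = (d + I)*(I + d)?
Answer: 14000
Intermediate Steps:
Z = 17/4 (Z = 9/4 - (-4 - 1*4)/4 = 9/4 - (-4 - 4)/4 = 9/4 - ¼*(-8) = 9/4 + 2 = 17/4 ≈ 4.2500)
U(d, I) = (I + d)² (U(d, I) = (I + d)*(I + d) = (I + d)²)
Q(j) = 12 - 4*j
(Q(Z)*U(-1, 2 - 3*(-3)))*(-28) = ((12 - 4*17/4)*((2 - 3*(-3)) - 1)²)*(-28) = ((12 - 17)*((2 + 9) - 1)²)*(-28) = -5*(11 - 1)²*(-28) = -5*10²*(-28) = -5*100*(-28) = -500*(-28) = 14000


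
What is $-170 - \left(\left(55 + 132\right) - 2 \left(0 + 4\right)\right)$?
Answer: $-349$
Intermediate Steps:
$-170 - \left(\left(55 + 132\right) - 2 \left(0 + 4\right)\right) = -170 - \left(187 - 8\right) = -170 - 179 = -349$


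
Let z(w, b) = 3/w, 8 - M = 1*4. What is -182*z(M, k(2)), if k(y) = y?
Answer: -273/2 ≈ -136.50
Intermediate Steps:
M = 4 (M = 8 - 4 = 4)
-182*z(M, k(2)) = -546/4 = -182*3/4 = -273/2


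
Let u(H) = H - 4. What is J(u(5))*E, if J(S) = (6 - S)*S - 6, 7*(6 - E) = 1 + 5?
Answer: -36/7 ≈ -5.1429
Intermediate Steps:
E = 36/7 (E = 6 - (1 + 5)/7 = 6 - ⅐*6 = 6 - 6/7 = 36/7 ≈ 5.1429)
u(H) = -4 + H
J(S) = -6 + S*(6 - S) (J(S) = S*(6 - S) - 6 = -6 + S*(6 - S))
J(u(5))*E = (-6 - (-4 + 5)² + 6*(-4 + 5))*(36/7) = (-6 - 1*1² + 6*1)*(36/7) = (-6 - 1*1 + 6)*(36/7) = (-6 - 1 + 6)*(36/7) = -1*36/7 = -36/7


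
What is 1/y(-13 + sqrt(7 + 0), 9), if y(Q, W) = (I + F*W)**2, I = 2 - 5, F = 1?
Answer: 1/36 ≈ 0.027778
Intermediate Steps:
I = -3
y(Q, W) = (-3 + W)**2 (y(Q, W) = (-3 + 1*W)**2 = (-3 + W)**2)
1/y(-13 + sqrt(7 + 0), 9) = 1/((-3 + 9)**2) = 1/(6**2) = 1/36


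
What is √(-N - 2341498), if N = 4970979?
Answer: I*√7312477 ≈ 2704.2*I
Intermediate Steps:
√(-N - 2341498) = √(-1*4970979 - 2341498) = √(-4970979 - 2341498) = √(-7312477) = I*√7312477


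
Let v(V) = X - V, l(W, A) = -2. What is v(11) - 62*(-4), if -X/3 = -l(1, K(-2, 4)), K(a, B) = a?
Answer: 231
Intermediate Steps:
X = -6 (X = -(-3)*(-2) = -3*2 = -6)
v(V) = -6 - V
v(11) - 62*(-4) = (-6 - 1*11) - 62*(-4) = (-6 - 11) + 248 = -17 + 248 = 231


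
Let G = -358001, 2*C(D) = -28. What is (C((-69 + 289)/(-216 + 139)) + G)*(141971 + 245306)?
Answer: -138650975155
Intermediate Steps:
C(D) = -14 (C(D) = (1/2)*(-28) = -14)
(C((-69 + 289)/(-216 + 139)) + G)*(141971 + 245306) = (-14 - 358001)*(141971 + 245306) = -358015*387277 = -138650975155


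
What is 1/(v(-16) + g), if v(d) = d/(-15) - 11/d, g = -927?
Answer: -240/222059 ≈ -0.0010808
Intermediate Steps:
v(d) = -11/d - d/15 (v(d) = d*(-1/15) - 11/d = -d/15 - 11/d = -11/d - d/15)
1/(v(-16) + g) = 1/((-11/(-16) - 1/15*(-16)) - 927) = 1/((-11*(-1/16) + 16/15) - 927) = 1/((11/16 + 16/15) - 927) = 1/(421/240 - 927) = 1/(-222059/240) = -240/222059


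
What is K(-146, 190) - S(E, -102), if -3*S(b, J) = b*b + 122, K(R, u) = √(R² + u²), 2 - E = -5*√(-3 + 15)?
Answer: 142 + 2*√14354 + 40*√3/3 ≈ 404.71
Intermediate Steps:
E = 2 + 10*√3 (E = 2 - (-5)*√(-3 + 15) = 2 - (-5)*√12 = 2 - (-5)*2*√3 = 2 - (-10)*√3 = 2 + 10*√3 ≈ 19.320)
S(b, J) = -122/3 - b²/3 (S(b, J) = -(b*b + 122)/3 = -(b² + 122)/3 = -(122 + b²)/3 = -122/3 - b²/3)
K(-146, 190) - S(E, -102) = √((-146)² + 190²) - (-122/3 - (2 + 10*√3)²/3) = √(21316 + 36100) + (122/3 + (2 + 10*√3)²/3) = √57416 + (122/3 + (2 + 10*√3)²/3) = 2*√14354 + (122/3 + (2 + 10*√3)²/3) = 122/3 + 2*√14354 + (2 + 10*√3)²/3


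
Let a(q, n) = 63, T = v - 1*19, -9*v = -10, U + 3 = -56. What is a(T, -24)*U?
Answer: -3717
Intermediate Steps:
U = -59 (U = -3 - 56 = -59)
v = 10/9 (v = -⅑*(-10) = 10/9 ≈ 1.1111)
T = -161/9 (T = 10/9 - 1*19 = 10/9 - 19 = -161/9 ≈ -17.889)
a(T, -24)*U = 63*(-59) = -3717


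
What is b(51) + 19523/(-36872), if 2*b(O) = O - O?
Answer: -19523/36872 ≈ -0.52948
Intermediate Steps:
b(O) = 0 (b(O) = (O - O)/2 = (½)*0 = 0)
b(51) + 19523/(-36872) = 0 + 19523/(-36872) = 0 + 19523*(-1/36872) = 0 - 19523/36872 = -19523/36872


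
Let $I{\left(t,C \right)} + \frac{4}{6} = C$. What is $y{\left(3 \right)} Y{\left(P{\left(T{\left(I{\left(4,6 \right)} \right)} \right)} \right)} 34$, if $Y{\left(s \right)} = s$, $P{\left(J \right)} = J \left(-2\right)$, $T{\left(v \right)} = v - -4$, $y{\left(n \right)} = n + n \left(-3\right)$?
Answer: $3808$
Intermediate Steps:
$I{\left(t,C \right)} = - \frac{2}{3} + C$
$y{\left(n \right)} = - 2 n$ ($y{\left(n \right)} = n - 3 n = - 2 n$)
$T{\left(v \right)} = 4 + v$ ($T{\left(v \right)} = v + 4 = 4 + v$)
$P{\left(J \right)} = - 2 J$
$y{\left(3 \right)} Y{\left(P{\left(T{\left(I{\left(4,6 \right)} \right)} \right)} \right)} 34 = \left(-2\right) 3 \left(- 2 \left(4 + \left(- \frac{2}{3} + 6\right)\right)\right) 34 = - 6 \left(- 2 \left(4 + \frac{16}{3}\right)\right) 34 = - 6 \left(\left(-2\right) \frac{28}{3}\right) 34 = \left(-6\right) \left(- \frac{56}{3}\right) 34 = 112 \cdot 34 = 3808$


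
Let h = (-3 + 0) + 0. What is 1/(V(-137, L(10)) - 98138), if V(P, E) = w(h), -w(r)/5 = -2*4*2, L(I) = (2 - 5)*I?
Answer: -1/98058 ≈ -1.0198e-5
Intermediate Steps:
h = -3 (h = -3 + 0 = -3)
L(I) = -3*I
w(r) = 80 (w(r) = -5*(-2*4)*2 = -(-40)*2 = -5*(-16) = 80)
V(P, E) = 80
1/(V(-137, L(10)) - 98138) = 1/(80 - 98138) = 1/(-98058) = -1/98058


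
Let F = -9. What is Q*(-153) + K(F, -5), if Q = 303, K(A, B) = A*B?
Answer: -46314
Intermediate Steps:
Q*(-153) + K(F, -5) = 303*(-153) - 9*(-5) = -46359 + 45 = -46314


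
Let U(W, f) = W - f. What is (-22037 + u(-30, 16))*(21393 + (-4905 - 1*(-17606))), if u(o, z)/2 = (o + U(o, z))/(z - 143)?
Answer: -95413661418/127 ≈ -7.5129e+8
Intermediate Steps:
u(o, z) = 2*(-z + 2*o)/(-143 + z) (u(o, z) = 2*((o + (o - z))/(z - 143)) = 2*((-z + 2*o)/(-143 + z)) = 2*(-z + 2*o)/(-143 + z))
(-22037 + u(-30, 16))*(21393 + (-4905 - 1*(-17606))) = (-22037 + 2*(-1*16 + 2*(-30))/(-143 + 16))*(21393 + (-4905 - 1*(-17606))) = (-22037 + 2*(-16 - 60)/(-127))*(21393 + (-4905 + 17606)) = (-22037 + 2*(-1/127)*(-76))*(21393 + 12701) = (-22037 + 152/127)*34094 = -2798547/127*34094 = -95413661418/127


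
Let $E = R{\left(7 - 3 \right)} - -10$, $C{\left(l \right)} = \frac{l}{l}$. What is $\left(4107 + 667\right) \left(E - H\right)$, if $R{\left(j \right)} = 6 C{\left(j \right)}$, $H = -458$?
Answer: $2262876$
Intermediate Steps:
$C{\left(l \right)} = 1$
$R{\left(j \right)} = 6$ ($R{\left(j \right)} = 6 \cdot 1 = 6$)
$E = 16$ ($E = 6 - -10 = 6 + 10 = 16$)
$\left(4107 + 667\right) \left(E - H\right) = \left(4107 + 667\right) \left(16 - -458\right) = 4774 \left(16 + 458\right) = 4774 \cdot 474 = 2262876$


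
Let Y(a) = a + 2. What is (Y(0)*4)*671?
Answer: 5368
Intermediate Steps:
Y(a) = 2 + a
(Y(0)*4)*671 = ((2 + 0)*4)*671 = (2*4)*671 = 8*671 = 5368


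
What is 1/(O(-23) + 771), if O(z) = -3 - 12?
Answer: 1/756 ≈ 0.0013228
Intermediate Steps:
O(z) = -15
1/(O(-23) + 771) = 1/(-15 + 771) = 1/756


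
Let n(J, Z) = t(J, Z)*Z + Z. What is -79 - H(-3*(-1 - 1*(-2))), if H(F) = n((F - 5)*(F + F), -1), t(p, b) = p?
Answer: -30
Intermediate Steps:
n(J, Z) = Z + J*Z (n(J, Z) = J*Z + Z = Z + J*Z)
H(F) = -1 - 2*F*(-5 + F) (H(F) = -(1 + (F - 5)*(F + F)) = -(1 + (-5 + F)*(2*F)) = -(1 + 2*F*(-5 + F)) = -1 - 2*F*(-5 + F))
-79 - H(-3*(-1 - 1*(-2))) = -79 - (-1 - 2*(-3*(-1 - 1*(-2)))*(-5 - 3*(-1 - 1*(-2)))) = -79 - (-1 - 2*(-3*(-1 + 2))*(-5 - 3*(-1 + 2))) = -79 - (-1 - 2*(-3*1)*(-5 - 3*1)) = -79 - (-1 - 2*(-3)*(-5 - 3)) = -79 - (-1 - 2*(-3)*(-8)) = -79 - (-1 - 48) = -79 - 1*(-49) = -79 + 49 = -30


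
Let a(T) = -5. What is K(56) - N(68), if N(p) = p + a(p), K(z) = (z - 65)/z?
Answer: -3537/56 ≈ -63.161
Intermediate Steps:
K(z) = (-65 + z)/z
N(p) = -5 + p (N(p) = p - 5 = -5 + p)
K(56) - N(68) = (-65 + 56)/56 - (-5 + 68) = (1/56)*(-9) - 1*63 = -9/56 - 63 = -3537/56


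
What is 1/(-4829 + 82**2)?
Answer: 1/1895 ≈ 0.00052770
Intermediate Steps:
1/(-4829 + 82**2) = 1/(-4829 + 6724) = 1/1895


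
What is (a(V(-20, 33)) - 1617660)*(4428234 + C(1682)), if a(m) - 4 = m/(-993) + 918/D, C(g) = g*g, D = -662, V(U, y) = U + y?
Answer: -11657739439585684/993 ≈ -1.1740e+13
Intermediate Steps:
C(g) = g²
a(m) = 865/331 - m/993 (a(m) = 4 + (m/(-993) + 918/(-662)) = 4 + (m*(-1/993) + 918*(-1/662)) = 4 + (-m/993 - 459/331) = 4 + (-459/331 - m/993) = 865/331 - m/993)
(a(V(-20, 33)) - 1617660)*(4428234 + C(1682)) = ((865/331 - (-20 + 33)/993) - 1617660)*(4428234 + 1682²) = ((865/331 - 1/993*13) - 1617660)*(4428234 + 2829124) = ((865/331 - 13/993) - 1617660)*7257358 = (2582/993 - 1617660)*7257358 = -1606333798/993*7257358 = -11657739439585684/993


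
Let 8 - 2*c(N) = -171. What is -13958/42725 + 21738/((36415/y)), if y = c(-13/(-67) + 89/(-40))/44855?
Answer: -181726410407/558294351185 ≈ -0.32550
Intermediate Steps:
c(N) = 179/2 (c(N) = 4 - 1/2*(-171) = 4 + 171/2 = 179/2)
y = 179/89710 (y = (179/2)/44855 = (179/2)*(1/44855) = 179/89710 ≈ 0.0019953)
-13958/42725 + 21738/((36415/y)) = -13958/42725 + 21738/((36415/(179/89710))) = -13958*1/42725 + 21738/((36415*(89710/179))) = -13958/42725 + 21738/(3266789650/179) = -13958/42725 + 21738*(179/3266789650) = -13958/42725 + 1945551/1633394825 = -181726410407/558294351185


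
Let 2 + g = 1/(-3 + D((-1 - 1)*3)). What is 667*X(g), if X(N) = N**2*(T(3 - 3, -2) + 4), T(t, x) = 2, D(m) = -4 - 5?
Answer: 416875/24 ≈ 17370.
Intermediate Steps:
D(m) = -9
g = -25/12 (g = -2 + 1/(-3 - 9) = -2 + 1/(-12) = -2 - 1/12 = -25/12 ≈ -2.0833)
X(N) = 6*N**2 (X(N) = N**2*(2 + 4) = N**2*6 = 6*N**2)
667*X(g) = 667*(6*(-25/12)**2) = 667*(6*(625/144)) = 667*(625/24) = 416875/24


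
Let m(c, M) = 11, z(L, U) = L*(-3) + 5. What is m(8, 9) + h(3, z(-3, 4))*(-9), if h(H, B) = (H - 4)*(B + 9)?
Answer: 218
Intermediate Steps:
z(L, U) = 5 - 3*L (z(L, U) = -3*L + 5 = 5 - 3*L)
h(H, B) = (-4 + H)*(9 + B)
m(8, 9) + h(3, z(-3, 4))*(-9) = 11 + (-36 - 4*(5 - 3*(-3)) + 9*3 + (5 - 3*(-3))*3)*(-9) = 11 + (-36 - 4*(5 + 9) + 27 + (5 + 9)*3)*(-9) = 11 + (-36 - 4*14 + 27 + 14*3)*(-9) = 11 + (-36 - 56 + 27 + 42)*(-9) = 11 - 23*(-9) = 11 + 207 = 218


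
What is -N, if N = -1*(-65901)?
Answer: -65901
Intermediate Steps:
N = 65901
-N = -1*65901 = -65901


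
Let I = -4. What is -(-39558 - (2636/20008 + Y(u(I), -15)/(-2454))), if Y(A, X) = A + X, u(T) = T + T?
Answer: 121393135724/3068727 ≈ 39558.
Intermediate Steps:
u(T) = 2*T
-(-39558 - (2636/20008 + Y(u(I), -15)/(-2454))) = -(-39558 - (2636/20008 + (2*(-4) - 15)/(-2454))) = -(-39558 - (2636*(1/20008) + (-8 - 15)*(-1/2454))) = -(-39558 - (659/5002 - 23*(-1/2454))) = -(-39558 - (659/5002 + 23/2454)) = -(-39558 - 1*433058/3068727) = -(-39558 - 433058/3068727) = -1*(-121393135724/3068727) = 121393135724/3068727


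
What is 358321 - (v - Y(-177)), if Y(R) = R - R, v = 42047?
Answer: 316274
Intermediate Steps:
Y(R) = 0
358321 - (v - Y(-177)) = 358321 - (42047 - 1*0) = 358321 - (42047 + 0) = 358321 - 1*42047 = 358321 - 42047 = 316274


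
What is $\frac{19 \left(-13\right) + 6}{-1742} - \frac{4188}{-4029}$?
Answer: $\frac{2755495}{2339506} \approx 1.1778$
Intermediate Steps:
$\frac{19 \left(-13\right) + 6}{-1742} - \frac{4188}{-4029} = \left(-247 + 6\right) \left(- \frac{1}{1742}\right) - - \frac{1396}{1343} = \left(-241\right) \left(- \frac{1}{1742}\right) + \frac{1396}{1343} = \frac{241}{1742} + \frac{1396}{1343} = \frac{2755495}{2339506}$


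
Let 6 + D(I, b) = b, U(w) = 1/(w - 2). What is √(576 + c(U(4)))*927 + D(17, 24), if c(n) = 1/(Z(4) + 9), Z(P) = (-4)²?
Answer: 18 + 927*√14401/5 ≈ 22267.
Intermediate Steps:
U(w) = 1/(-2 + w)
Z(P) = 16
D(I, b) = -6 + b
c(n) = 1/25 (c(n) = 1/(16 + 9) = 1/25)
√(576 + c(U(4)))*927 + D(17, 24) = √(576 + 1/25)*927 + (-6 + 24) = √(14401/25)*927 + 18 = (√14401/5)*927 + 18 = 927*√14401/5 + 18 = 18 + 927*√14401/5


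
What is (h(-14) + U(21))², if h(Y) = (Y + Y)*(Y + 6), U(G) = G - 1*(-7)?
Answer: 63504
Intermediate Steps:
U(G) = 7 + G (U(G) = G + 7 = 7 + G)
h(Y) = 2*Y*(6 + Y) (h(Y) = (2*Y)*(6 + Y) = 2*Y*(6 + Y))
(h(-14) + U(21))² = (2*(-14)*(6 - 14) + (7 + 21))² = (2*(-14)*(-8) + 28)² = (224 + 28)² = 252² = 63504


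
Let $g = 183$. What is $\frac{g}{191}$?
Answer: $\frac{183}{191} \approx 0.95812$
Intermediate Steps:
$\frac{g}{191} = \frac{1}{191} \cdot 183 = \frac{183}{191}$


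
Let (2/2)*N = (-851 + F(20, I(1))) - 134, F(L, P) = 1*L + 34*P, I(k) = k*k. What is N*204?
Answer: -189924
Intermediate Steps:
I(k) = k**2
F(L, P) = L + 34*P
N = -931 (N = (-851 + (20 + 34*1**2)) - 134 = (-851 + (20 + 34*1)) - 134 = (-851 + (20 + 34)) - 134 = (-851 + 54) - 134 = -797 - 134 = -931)
N*204 = -931*204 = -189924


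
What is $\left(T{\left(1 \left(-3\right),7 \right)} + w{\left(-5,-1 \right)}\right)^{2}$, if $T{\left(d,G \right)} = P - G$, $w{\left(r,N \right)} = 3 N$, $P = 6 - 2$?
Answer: $36$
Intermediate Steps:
$P = 4$ ($P = 6 - 2 = 4$)
$T{\left(d,G \right)} = 4 - G$
$\left(T{\left(1 \left(-3\right),7 \right)} + w{\left(-5,-1 \right)}\right)^{2} = \left(\left(4 - 7\right) + 3 \left(-1\right)\right)^{2} = \left(\left(4 - 7\right) - 3\right)^{2} = \left(-3 - 3\right)^{2} = \left(-6\right)^{2} = 36$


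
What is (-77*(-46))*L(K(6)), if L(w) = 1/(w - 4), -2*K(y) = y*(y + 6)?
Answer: -1771/20 ≈ -88.550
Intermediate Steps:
K(y) = -y*(6 + y)/2 (K(y) = -y*(y + 6)/2 = -y*(6 + y)/2)
L(w) = 1/(-4 + w)
(-77*(-46))*L(K(6)) = (-77*(-46))/(-4 - ½*6*(6 + 6)) = 3542/(-4 - ½*6*12) = 3542/(-4 - 36) = 3542/(-40) = 3542*(-1/40) = -1771/20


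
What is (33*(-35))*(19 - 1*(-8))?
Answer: -31185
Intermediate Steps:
(33*(-35))*(19 - 1*(-8)) = -1155*(19 + 8) = -1155*27 = -31185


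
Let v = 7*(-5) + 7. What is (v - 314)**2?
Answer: 116964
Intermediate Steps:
v = -28 (v = -35 + 7 = -28)
(v - 314)**2 = (-28 - 314)**2 = (-342)**2 = 116964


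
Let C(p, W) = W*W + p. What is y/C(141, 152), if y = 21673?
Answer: 21673/23245 ≈ 0.93237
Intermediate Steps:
C(p, W) = p + W² (C(p, W) = W² + p = p + W²)
y/C(141, 152) = 21673/(141 + 152²) = 21673/(141 + 23104) = 21673/23245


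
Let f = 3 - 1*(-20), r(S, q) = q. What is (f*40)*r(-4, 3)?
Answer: 2760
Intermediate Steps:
f = 23 (f = 3 + 20 = 23)
(f*40)*r(-4, 3) = (23*40)*3 = 920*3 = 2760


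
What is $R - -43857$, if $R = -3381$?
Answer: $40476$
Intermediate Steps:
$R - -43857 = -3381 - -43857 = -3381 + 43857 = 40476$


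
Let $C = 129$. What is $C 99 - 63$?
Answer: $12708$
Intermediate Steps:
$C 99 - 63 = 129 \cdot 99 - 63 = 12771 - 63 = 12708$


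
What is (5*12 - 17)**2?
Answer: 1849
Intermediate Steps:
(5*12 - 17)**2 = (60 - 17)**2 = 43**2 = 1849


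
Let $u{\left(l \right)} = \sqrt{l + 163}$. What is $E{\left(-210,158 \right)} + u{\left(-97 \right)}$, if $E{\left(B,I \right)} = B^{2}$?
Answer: $44100 + \sqrt{66} \approx 44108.0$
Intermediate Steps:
$u{\left(l \right)} = \sqrt{163 + l}$
$E{\left(-210,158 \right)} + u{\left(-97 \right)} = \left(-210\right)^{2} + \sqrt{163 - 97} = 44100 + \sqrt{66}$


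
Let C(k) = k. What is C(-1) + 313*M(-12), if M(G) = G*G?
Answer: 45071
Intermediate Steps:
M(G) = G²
C(-1) + 313*M(-12) = -1 + 313*(-12)² = -1 + 313*144 = -1 + 45072 = 45071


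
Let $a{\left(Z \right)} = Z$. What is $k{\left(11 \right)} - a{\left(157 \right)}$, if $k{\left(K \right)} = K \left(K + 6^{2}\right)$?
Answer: $360$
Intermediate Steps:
$k{\left(K \right)} = K \left(36 + K\right)$ ($k{\left(K \right)} = K \left(K + 36\right) = K \left(36 + K\right)$)
$k{\left(11 \right)} - a{\left(157 \right)} = 11 \left(36 + 11\right) - 157 = 11 \cdot 47 - 157 = 517 - 157 = 360$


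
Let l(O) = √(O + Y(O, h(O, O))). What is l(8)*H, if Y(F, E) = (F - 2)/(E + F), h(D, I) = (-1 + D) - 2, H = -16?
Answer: -16*√1430/13 ≈ -46.542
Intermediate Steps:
h(D, I) = -3 + D
Y(F, E) = (-2 + F)/(E + F)
l(O) = √(O + (-2 + O)/(-3 + 2*O)) (l(O) = √(O + (-2 + O)/((-3 + O) + O)) = √(O + (-2 + O)/(-3 + 2*O)))
l(8)*H = √((-2 + 8 + 8*(-3 + 2*8))/(-3 + 2*8))*(-16) = √((-2 + 8 + 8*(-3 + 16))/(-3 + 16))*(-16) = √((-2 + 8 + 8*13)/13)*(-16) = √((-2 + 8 + 104)/13)*(-16) = √((1/13)*110)*(-16) = √(110/13)*(-16) = (√1430/13)*(-16) = -16*√1430/13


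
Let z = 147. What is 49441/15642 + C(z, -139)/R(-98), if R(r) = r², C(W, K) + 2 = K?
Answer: 236312921/75112884 ≈ 3.1461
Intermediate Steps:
C(W, K) = -2 + K
49441/15642 + C(z, -139)/R(-98) = 49441/15642 + (-2 - 139)/((-98)²) = 49441*(1/15642) - 141/9604 = 49441/15642 - 141*1/9604 = 49441/15642 - 141/9604 = 236312921/75112884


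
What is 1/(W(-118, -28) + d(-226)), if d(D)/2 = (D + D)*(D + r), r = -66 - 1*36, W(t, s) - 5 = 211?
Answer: 1/296728 ≈ 3.3701e-6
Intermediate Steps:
W(t, s) = 216 (W(t, s) = 5 + 211 = 216)
r = -102 (r = -66 - 36 = -102)
d(D) = 4*D*(-102 + D) (d(D) = 2*((D + D)*(D - 102)) = 2*((2*D)*(-102 + D)) = 2*(2*D*(-102 + D)) = 4*D*(-102 + D))
1/(W(-118, -28) + d(-226)) = 1/(216 + 4*(-226)*(-102 - 226)) = 1/(216 + 4*(-226)*(-328)) = 1/(216 + 296512) = 1/296728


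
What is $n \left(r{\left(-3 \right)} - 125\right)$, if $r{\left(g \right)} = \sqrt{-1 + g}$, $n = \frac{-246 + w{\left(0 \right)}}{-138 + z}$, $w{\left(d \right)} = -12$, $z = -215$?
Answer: $- \frac{32250}{353} + \frac{516 i}{353} \approx -91.36 + 1.4618 i$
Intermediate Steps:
$n = \frac{258}{353}$ ($n = \frac{-246 - 12}{-138 - 215} = - \frac{258}{-353} = \left(-258\right) \left(- \frac{1}{353}\right) = \frac{258}{353} \approx 0.73088$)
$n \left(r{\left(-3 \right)} - 125\right) = \frac{258 \left(\sqrt{-1 - 3} - 125\right)}{353} = \frac{258 \left(\sqrt{-4} - 125\right)}{353} = \frac{258 \left(2 i - 125\right)}{353} = \frac{258 \left(-125 + 2 i\right)}{353} = - \frac{32250}{353} + \frac{516 i}{353}$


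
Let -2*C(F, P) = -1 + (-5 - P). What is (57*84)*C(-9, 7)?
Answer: 31122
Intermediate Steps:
C(F, P) = 3 + P/2 (C(F, P) = -(-1 + (-5 - P))/2 = -(-6 - P)/2 = 3 + P/2)
(57*84)*C(-9, 7) = (57*84)*(3 + (1/2)*7) = 4788*(3 + 7/2) = 4788*(13/2) = 31122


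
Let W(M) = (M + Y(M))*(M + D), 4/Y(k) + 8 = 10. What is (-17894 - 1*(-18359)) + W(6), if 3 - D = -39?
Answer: 849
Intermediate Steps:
D = 42 (D = 3 - 1*(-39) = 3 + 39 = 42)
Y(k) = 2 (Y(k) = 4/(-8 + 10) = 4/2 = 4*(½) = 2)
W(M) = (2 + M)*(42 + M) (W(M) = (M + 2)*(M + 42) = (2 + M)*(42 + M))
(-17894 - 1*(-18359)) + W(6) = (-17894 - 1*(-18359)) + (84 + 6² + 44*6) = (-17894 + 18359) + (84 + 36 + 264) = 465 + 384 = 849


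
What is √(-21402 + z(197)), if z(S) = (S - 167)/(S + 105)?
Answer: I*√487984737/151 ≈ 146.29*I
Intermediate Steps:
z(S) = (-167 + S)/(105 + S)
√(-21402 + z(197)) = √(-21402 + (-167 + 197)/(105 + 197)) = √(-21402 + 30/302) = √(-21402 + (1/302)*30) = √(-21402 + 15/151) = √(-3231687/151) = I*√487984737/151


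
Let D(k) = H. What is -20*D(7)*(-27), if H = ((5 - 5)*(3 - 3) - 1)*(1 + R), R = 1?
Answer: -1080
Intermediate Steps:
H = -2 (H = ((5 - 5)*(3 - 3) - 1)*(1 + 1) = (0*0 - 1)*2 = (0 - 1)*2 = -1*2 = -2)
D(k) = -2
-20*D(7)*(-27) = -20*(-2)*(-27) = 40*(-27) = -1080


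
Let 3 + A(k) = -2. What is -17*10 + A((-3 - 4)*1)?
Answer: -175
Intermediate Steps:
A(k) = -5 (A(k) = -3 - 2 = -5)
-17*10 + A((-3 - 4)*1) = -17*10 - 5 = -170 - 5 = -175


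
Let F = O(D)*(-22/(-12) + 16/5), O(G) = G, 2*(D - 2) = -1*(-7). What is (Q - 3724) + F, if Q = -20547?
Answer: -1454599/60 ≈ -24243.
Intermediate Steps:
D = 11/2 (D = 2 + (-1*(-7))/2 = 2 + (½)*7 = 2 + 7/2 = 11/2 ≈ 5.5000)
F = 1661/60 (F = 11*(-22/(-12) + 16/5)/2 = 11*(-22*(-1/12) + 16*(⅕))/2 = 11*(11/6 + 16/5)/2 = (11/2)*(151/30) = 1661/60 ≈ 27.683)
(Q - 3724) + F = (-20547 - 3724) + 1661/60 = -24271 + 1661/60 = -1454599/60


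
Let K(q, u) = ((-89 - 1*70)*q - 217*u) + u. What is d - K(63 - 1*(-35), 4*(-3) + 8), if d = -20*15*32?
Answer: 5118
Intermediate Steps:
K(q, u) = -216*u - 159*q (K(q, u) = ((-89 - 70)*q - 217*u) + u = (-159*q - 217*u) + u = (-217*u - 159*q) + u = -216*u - 159*q)
d = -9600 (d = -300*32 = -9600)
d - K(63 - 1*(-35), 4*(-3) + 8) = -9600 - (-216*(4*(-3) + 8) - 159*(63 - 1*(-35))) = -9600 - (-216*(-12 + 8) - 159*(63 + 35)) = -9600 - (-216*(-4) - 159*98) = -9600 - (864 - 15582) = -9600 - 1*(-14718) = -9600 + 14718 = 5118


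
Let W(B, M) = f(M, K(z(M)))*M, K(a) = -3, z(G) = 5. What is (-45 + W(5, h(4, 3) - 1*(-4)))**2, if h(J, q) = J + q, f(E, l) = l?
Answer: 6084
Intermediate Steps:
W(B, M) = -3*M
(-45 + W(5, h(4, 3) - 1*(-4)))**2 = (-45 - 3*((4 + 3) - 1*(-4)))**2 = (-45 - 3*(7 + 4))**2 = (-45 - 3*11)**2 = (-45 - 33)**2 = (-78)**2 = 6084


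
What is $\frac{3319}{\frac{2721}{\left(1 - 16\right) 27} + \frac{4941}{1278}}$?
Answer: $- \frac{63625230}{54679} \approx -1163.6$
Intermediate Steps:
$\frac{3319}{\frac{2721}{\left(1 - 16\right) 27} + \frac{4941}{1278}} = \frac{3319}{\frac{2721}{\left(-15\right) 27} + 4941 \cdot \frac{1}{1278}} = \frac{3319}{\frac{2721}{-405} + \frac{549}{142}} = \frac{3319}{2721 \left(- \frac{1}{405}\right) + \frac{549}{142}} = \frac{3319}{- \frac{907}{135} + \frac{549}{142}} = \frac{3319}{- \frac{54679}{19170}} = 3319 \left(- \frac{19170}{54679}\right) = - \frac{63625230}{54679}$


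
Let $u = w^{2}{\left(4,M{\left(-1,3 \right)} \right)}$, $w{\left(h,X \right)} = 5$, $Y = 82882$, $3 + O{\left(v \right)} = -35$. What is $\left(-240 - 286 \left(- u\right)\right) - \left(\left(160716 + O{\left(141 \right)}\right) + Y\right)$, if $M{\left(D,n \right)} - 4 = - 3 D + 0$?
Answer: $-236650$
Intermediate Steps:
$O{\left(v \right)} = -38$ ($O{\left(v \right)} = -3 - 35 = -38$)
$M{\left(D,n \right)} = 4 - 3 D$ ($M{\left(D,n \right)} = 4 + \left(- 3 D + 0\right) = 4 - 3 D$)
$u = 25$ ($u = 5^{2} = 25$)
$\left(-240 - 286 \left(- u\right)\right) - \left(\left(160716 + O{\left(141 \right)}\right) + Y\right) = \left(-240 - 286 \left(\left(-1\right) 25\right)\right) - \left(\left(160716 - 38\right) + 82882\right) = \left(-240 - -7150\right) - \left(160678 + 82882\right) = \left(-240 + 7150\right) - 243560 = 6910 - 243560 = -236650$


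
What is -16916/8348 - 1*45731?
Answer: -95444826/2087 ≈ -45733.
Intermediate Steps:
-16916/8348 - 1*45731 = -16916*1/8348 - 45731 = -4229/2087 - 45731 = -95444826/2087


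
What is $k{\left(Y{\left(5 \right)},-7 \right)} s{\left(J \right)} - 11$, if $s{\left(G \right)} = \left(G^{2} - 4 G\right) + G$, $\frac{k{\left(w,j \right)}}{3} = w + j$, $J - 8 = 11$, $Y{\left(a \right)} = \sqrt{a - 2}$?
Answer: $-6395 + 912 \sqrt{3} \approx -4815.4$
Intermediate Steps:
$Y{\left(a \right)} = \sqrt{-2 + a}$
$J = 19$ ($J = 8 + 11 = 19$)
$k{\left(w,j \right)} = 3 j + 3 w$ ($k{\left(w,j \right)} = 3 \left(w + j\right) = 3 \left(j + w\right) = 3 j + 3 w$)
$s{\left(G \right)} = G^{2} - 3 G$
$k{\left(Y{\left(5 \right)},-7 \right)} s{\left(J \right)} - 11 = \left(3 \left(-7\right) + 3 \sqrt{-2 + 5}\right) 19 \left(-3 + 19\right) - 11 = \left(-21 + 3 \sqrt{3}\right) 19 \cdot 16 - 11 = \left(-21 + 3 \sqrt{3}\right) 304 - 11 = \left(-6384 + 912 \sqrt{3}\right) - 11 = -6395 + 912 \sqrt{3}$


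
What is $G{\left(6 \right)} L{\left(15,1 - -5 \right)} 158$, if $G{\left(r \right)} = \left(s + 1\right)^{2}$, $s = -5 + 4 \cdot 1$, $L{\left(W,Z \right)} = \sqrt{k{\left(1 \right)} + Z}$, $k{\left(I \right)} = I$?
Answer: $0$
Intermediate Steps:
$L{\left(W,Z \right)} = \sqrt{1 + Z}$
$s = -1$ ($s = -5 + 4 = -1$)
$G{\left(r \right)} = 0$ ($G{\left(r \right)} = \left(-1 + 1\right)^{2} = 0^{2} = 0$)
$G{\left(6 \right)} L{\left(15,1 - -5 \right)} 158 = 0 \sqrt{1 + \left(1 - -5\right)} 158 = 0 \sqrt{1 + \left(1 + 5\right)} 158 = 0 \sqrt{1 + 6} \cdot 158 = 0 \sqrt{7} \cdot 158 = 0 \cdot 158 = 0$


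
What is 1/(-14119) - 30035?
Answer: -424064166/14119 ≈ -30035.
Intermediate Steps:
1/(-14119) - 30035 = -1/14119 - 30035 = -424064166/14119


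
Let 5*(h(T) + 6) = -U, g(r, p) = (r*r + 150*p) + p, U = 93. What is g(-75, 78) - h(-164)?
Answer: 87138/5 ≈ 17428.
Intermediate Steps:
g(r, p) = r² + 151*p (g(r, p) = (r² + 150*p) + p = r² + 151*p)
h(T) = -123/5 (h(T) = -6 + (-1*93)/5 = -6 + (⅕)*(-93) = -6 - 93/5 = -123/5)
g(-75, 78) - h(-164) = ((-75)² + 151*78) - 1*(-123/5) = (5625 + 11778) + 123/5 = 17403 + 123/5 = 87138/5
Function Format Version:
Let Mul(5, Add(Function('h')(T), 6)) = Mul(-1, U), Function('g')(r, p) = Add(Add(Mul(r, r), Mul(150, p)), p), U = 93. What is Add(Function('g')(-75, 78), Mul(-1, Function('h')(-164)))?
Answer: Rational(87138, 5) ≈ 17428.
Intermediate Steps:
Function('g')(r, p) = Add(Pow(r, 2), Mul(151, p)) (Function('g')(r, p) = Add(Add(Pow(r, 2), Mul(150, p)), p) = Add(Pow(r, 2), Mul(151, p)))
Function('h')(T) = Rational(-123, 5) (Function('h')(T) = Add(-6, Mul(Rational(1, 5), Mul(-1, 93))) = Add(-6, Mul(Rational(1, 5), -93)) = Add(-6, Rational(-93, 5)) = Rational(-123, 5))
Add(Function('g')(-75, 78), Mul(-1, Function('h')(-164))) = Add(Add(Pow(-75, 2), Mul(151, 78)), Mul(-1, Rational(-123, 5))) = Add(Add(5625, 11778), Rational(123, 5)) = Add(17403, Rational(123, 5)) = Rational(87138, 5)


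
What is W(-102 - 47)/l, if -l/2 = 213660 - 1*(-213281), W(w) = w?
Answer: 149/853882 ≈ 0.00017450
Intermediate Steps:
l = -853882 (l = -2*(213660 - 1*(-213281)) = -2*(213660 + 213281) = -2*426941 = -853882)
W(-102 - 47)/l = (-102 - 47)/(-853882) = -149*(-1/853882) = 149/853882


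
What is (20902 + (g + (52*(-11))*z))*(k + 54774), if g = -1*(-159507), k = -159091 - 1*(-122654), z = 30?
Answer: 2993496913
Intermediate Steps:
k = -36437 (k = -159091 + 122654 = -36437)
g = 159507
(20902 + (g + (52*(-11))*z))*(k + 54774) = (20902 + (159507 + (52*(-11))*30))*(-36437 + 54774) = (20902 + (159507 - 572*30))*18337 = (20902 + (159507 - 17160))*18337 = (20902 + 142347)*18337 = 163249*18337 = 2993496913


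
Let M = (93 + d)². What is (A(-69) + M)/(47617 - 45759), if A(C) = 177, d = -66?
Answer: 453/929 ≈ 0.48762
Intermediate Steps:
M = 729 (M = (93 - 66)² = 27² = 729)
(A(-69) + M)/(47617 - 45759) = (177 + 729)/(47617 - 45759) = 906/1858 = 906*(1/1858) = 453/929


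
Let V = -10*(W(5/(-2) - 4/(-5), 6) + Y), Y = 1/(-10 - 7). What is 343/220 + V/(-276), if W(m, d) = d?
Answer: 457889/258060 ≈ 1.7744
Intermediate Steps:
Y = -1/17 (Y = 1/(-17) = -1/17 ≈ -0.058824)
V = -1010/17 (V = -10*(6 - 1/17) = -10*101/17 = -1010/17 ≈ -59.412)
343/220 + V/(-276) = 343/220 - 1010/17/(-276) = 343*(1/220) - 1010/17*(-1/276) = 343/220 + 505/2346 = 457889/258060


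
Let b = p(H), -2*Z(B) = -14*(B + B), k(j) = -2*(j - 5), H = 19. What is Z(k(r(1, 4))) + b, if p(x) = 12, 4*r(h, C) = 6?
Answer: 110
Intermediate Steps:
r(h, C) = 3/2 (r(h, C) = (¼)*6 = 3/2)
k(j) = 10 - 2*j (k(j) = -2*(-5 + j) = 10 - 2*j)
Z(B) = 14*B (Z(B) = -(-7)*(B + B) = -(-7)*2*B = -(-14)*B = 14*B)
b = 12
Z(k(r(1, 4))) + b = 14*(10 - 2*3/2) + 12 = 14*(10 - 3) + 12 = 14*7 + 12 = 98 + 12 = 110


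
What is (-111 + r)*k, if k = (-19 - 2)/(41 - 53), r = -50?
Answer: -1127/4 ≈ -281.75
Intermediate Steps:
k = 7/4 (k = -21/(-12) = -21*(-1/12) = 7/4 ≈ 1.7500)
(-111 + r)*k = (-111 - 50)*(7/4) = -161*7/4 = -1127/4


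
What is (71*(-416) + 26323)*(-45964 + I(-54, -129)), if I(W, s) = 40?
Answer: 147553812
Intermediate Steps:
(71*(-416) + 26323)*(-45964 + I(-54, -129)) = (71*(-416) + 26323)*(-45964 + 40) = (-29536 + 26323)*(-45924) = -3213*(-45924) = 147553812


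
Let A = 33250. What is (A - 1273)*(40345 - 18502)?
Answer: 698473611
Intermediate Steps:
(A - 1273)*(40345 - 18502) = (33250 - 1273)*(40345 - 18502) = 31977*21843 = 698473611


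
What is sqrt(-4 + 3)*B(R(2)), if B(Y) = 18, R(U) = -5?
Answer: 18*I ≈ 18.0*I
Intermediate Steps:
sqrt(-4 + 3)*B(R(2)) = sqrt(-4 + 3)*18 = sqrt(-1)*18 = I*18 = 18*I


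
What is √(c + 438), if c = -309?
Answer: √129 ≈ 11.358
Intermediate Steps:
√(c + 438) = √(-309 + 438) = √129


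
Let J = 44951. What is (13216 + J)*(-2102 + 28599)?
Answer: 1541250999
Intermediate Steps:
(13216 + J)*(-2102 + 28599) = (13216 + 44951)*(-2102 + 28599) = 58167*26497 = 1541250999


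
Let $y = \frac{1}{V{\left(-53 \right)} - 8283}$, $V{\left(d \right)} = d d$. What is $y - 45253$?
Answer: $- \frac{247714923}{5474} \approx -45253.0$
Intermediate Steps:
$V{\left(d \right)} = d^{2}$
$y = - \frac{1}{5474}$ ($y = \frac{1}{\left(-53\right)^{2} - 8283} = \frac{1}{2809 - 8283} = \frac{1}{-5474} = - \frac{1}{5474} \approx -0.00018268$)
$y - 45253 = - \frac{1}{5474} - 45253 = - \frac{247714923}{5474}$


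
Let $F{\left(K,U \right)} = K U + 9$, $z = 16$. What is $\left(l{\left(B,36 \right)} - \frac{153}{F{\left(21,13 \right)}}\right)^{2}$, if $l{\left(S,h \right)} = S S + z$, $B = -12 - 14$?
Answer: $\frac{4224610009}{8836} \approx 4.7811 \cdot 10^{5}$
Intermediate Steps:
$B = -26$
$F{\left(K,U \right)} = 9 + K U$
$l{\left(S,h \right)} = 16 + S^{2}$ ($l{\left(S,h \right)} = S S + 16 = S^{2} + 16 = 16 + S^{2}$)
$\left(l{\left(B,36 \right)} - \frac{153}{F{\left(21,13 \right)}}\right)^{2} = \left(\left(16 + \left(-26\right)^{2}\right) - \frac{153}{9 + 21 \cdot 13}\right)^{2} = \left(\left(16 + 676\right) - \frac{153}{9 + 273}\right)^{2} = \left(692 - \frac{153}{282}\right)^{2} = \left(692 - \frac{51}{94}\right)^{2} = \left(\frac{64997}{94}\right)^{2} = \frac{4224610009}{8836}$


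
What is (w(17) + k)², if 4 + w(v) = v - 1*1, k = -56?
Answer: 1936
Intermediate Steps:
w(v) = -5 + v (w(v) = -4 + (v - 1*1) = -4 + (v - 1) = -4 + (-1 + v) = -5 + v)
(w(17) + k)² = ((-5 + 17) - 56)² = (12 - 56)² = (-44)² = 1936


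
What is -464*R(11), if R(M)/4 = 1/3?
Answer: -1856/3 ≈ -618.67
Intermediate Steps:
R(M) = 4/3
-464*R(11) = -464*4/3 = -1856/3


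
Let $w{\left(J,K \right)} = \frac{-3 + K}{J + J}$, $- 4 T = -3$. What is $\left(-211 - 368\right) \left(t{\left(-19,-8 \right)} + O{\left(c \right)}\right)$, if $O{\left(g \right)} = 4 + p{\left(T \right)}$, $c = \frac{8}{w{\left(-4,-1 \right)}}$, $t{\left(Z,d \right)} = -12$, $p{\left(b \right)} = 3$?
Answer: $2895$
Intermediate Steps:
$T = \frac{3}{4}$ ($T = \left(- \frac{1}{4}\right) \left(-3\right) = \frac{3}{4} \approx 0.75$)
$w{\left(J,K \right)} = \frac{-3 + K}{2 J}$
$c = 16$ ($c = \frac{8}{\frac{1}{2} \frac{1}{-4} \left(-3 - 1\right)} = \frac{8}{\frac{1}{2} \left(- \frac{1}{4}\right) \left(-4\right)} = 8 \frac{1}{\frac{1}{2}} = 8 \cdot 2 = 16$)
$O{\left(g \right)} = 7$ ($O{\left(g \right)} = 4 + 3 = 7$)
$\left(-211 - 368\right) \left(t{\left(-19,-8 \right)} + O{\left(c \right)}\right) = \left(-211 - 368\right) \left(-12 + 7\right) = \left(-579\right) \left(-5\right) = 2895$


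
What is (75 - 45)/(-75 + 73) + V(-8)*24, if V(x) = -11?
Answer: -279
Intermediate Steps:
(75 - 45)/(-75 + 73) + V(-8)*24 = (75 - 45)/(-75 + 73) - 11*24 = 30/(-2) - 264 = 30*(-½) - 264 = -15 - 264 = -279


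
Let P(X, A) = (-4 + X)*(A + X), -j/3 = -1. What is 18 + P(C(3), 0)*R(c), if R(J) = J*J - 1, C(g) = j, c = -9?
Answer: -222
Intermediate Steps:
j = 3 (j = -3*(-1) = 3)
C(g) = 3
R(J) = -1 + J² (R(J) = J² - 1 = -1 + J²)
18 + P(C(3), 0)*R(c) = 18 + (3² - 4*0 - 4*3 + 0*3)*(-1 + (-9)²) = 18 + (9 + 0 - 12 + 0)*(-1 + 81) = 18 - 3*80 = 18 - 240 = -222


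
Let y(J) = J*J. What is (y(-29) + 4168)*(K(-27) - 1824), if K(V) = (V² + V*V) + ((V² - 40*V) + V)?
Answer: 7092744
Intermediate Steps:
y(J) = J²
K(V) = -39*V + 3*V² (K(V) = (V² + V²) + (V² - 39*V) = 2*V² + (V² - 39*V) = -39*V + 3*V²)
(y(-29) + 4168)*(K(-27) - 1824) = ((-29)² + 4168)*(3*(-27)*(-13 - 27) - 1824) = (841 + 4168)*(3*(-27)*(-40) - 1824) = 5009*(3240 - 1824) = 5009*1416 = 7092744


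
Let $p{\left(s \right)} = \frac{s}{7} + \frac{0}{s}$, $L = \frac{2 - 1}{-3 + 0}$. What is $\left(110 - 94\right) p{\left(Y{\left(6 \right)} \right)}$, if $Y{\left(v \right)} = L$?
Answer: $- \frac{16}{21} \approx -0.7619$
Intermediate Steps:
$L = - \frac{1}{3}$ ($L = 1 \frac{1}{-3} = 1 \left(- \frac{1}{3}\right) = - \frac{1}{3} \approx -0.33333$)
$Y{\left(v \right)} = - \frac{1}{3}$
$p{\left(s \right)} = \frac{s}{7}$ ($p{\left(s \right)} = s \frac{1}{7} + 0 = \frac{s}{7} + 0 = \frac{s}{7}$)
$\left(110 - 94\right) p{\left(Y{\left(6 \right)} \right)} = \left(110 - 94\right) \frac{1}{7} \left(- \frac{1}{3}\right) = 16 \left(- \frac{1}{21}\right) = - \frac{16}{21}$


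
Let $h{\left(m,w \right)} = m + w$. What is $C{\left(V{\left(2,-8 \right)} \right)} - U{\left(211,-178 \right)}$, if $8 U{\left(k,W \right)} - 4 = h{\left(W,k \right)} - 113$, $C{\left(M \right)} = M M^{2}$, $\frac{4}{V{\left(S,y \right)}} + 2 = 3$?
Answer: $\frac{147}{2} \approx 73.5$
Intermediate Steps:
$V{\left(S,y \right)} = 4$ ($V{\left(S,y \right)} = \frac{4}{-2 + 3} = \frac{4}{1} = 4 \cdot 1 = 4$)
$C{\left(M \right)} = M^{3}$
$U{\left(k,W \right)} = - \frac{109}{8} + \frac{W}{8} + \frac{k}{8}$ ($U{\left(k,W \right)} = \frac{1}{2} + \frac{\left(W + k\right) - 113}{8} = \frac{1}{2} + \frac{-113 + W + k}{8} = \frac{1}{2} + \left(- \frac{113}{8} + \frac{W}{8} + \frac{k}{8}\right) = - \frac{109}{8} + \frac{W}{8} + \frac{k}{8}$)
$C{\left(V{\left(2,-8 \right)} \right)} - U{\left(211,-178 \right)} = 4^{3} - \left(- \frac{109}{8} + \frac{1}{8} \left(-178\right) + \frac{1}{8} \cdot 211\right) = 64 - \left(- \frac{109}{8} - \frac{89}{4} + \frac{211}{8}\right) = 64 - - \frac{19}{2} = 64 + \frac{19}{2} = \frac{147}{2}$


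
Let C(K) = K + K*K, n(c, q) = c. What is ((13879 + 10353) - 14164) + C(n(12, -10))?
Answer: 10224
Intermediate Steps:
C(K) = K + K²
((13879 + 10353) - 14164) + C(n(12, -10)) = ((13879 + 10353) - 14164) + 12*(1 + 12) = (24232 - 14164) + 12*13 = 10068 + 156 = 10224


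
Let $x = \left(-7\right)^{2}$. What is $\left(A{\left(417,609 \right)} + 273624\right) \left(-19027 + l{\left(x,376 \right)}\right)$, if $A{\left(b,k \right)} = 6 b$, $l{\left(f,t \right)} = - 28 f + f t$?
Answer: $-545348850$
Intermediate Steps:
$x = 49$
$\left(A{\left(417,609 \right)} + 273624\right) \left(-19027 + l{\left(x,376 \right)}\right) = \left(6 \cdot 417 + 273624\right) \left(-19027 + 49 \left(-28 + 376\right)\right) = \left(2502 + 273624\right) \left(-19027 + 49 \cdot 348\right) = 276126 \left(-19027 + 17052\right) = 276126 \left(-1975\right) = -545348850$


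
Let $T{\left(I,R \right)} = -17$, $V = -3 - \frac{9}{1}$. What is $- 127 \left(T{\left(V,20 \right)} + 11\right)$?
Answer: $762$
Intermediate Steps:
$V = -12$ ($V = -3 - 9 = -12$)
$- 127 \left(T{\left(V,20 \right)} + 11\right) = - 127 \left(-17 + 11\right) = \left(-127\right) \left(-6\right) = 762$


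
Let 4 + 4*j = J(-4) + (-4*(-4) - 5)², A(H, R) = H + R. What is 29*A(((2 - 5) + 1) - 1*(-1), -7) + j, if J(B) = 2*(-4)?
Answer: -819/4 ≈ -204.75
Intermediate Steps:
J(B) = -8
j = 109/4 (j = -1 + (-8 + (-4*(-4) - 5)²)/4 = -1 + (-8 + (16 - 5)²)/4 = -1 + (-8 + 11²)/4 = -1 + (-8 + 121)/4 = -1 + (¼)*113 = -1 + 113/4 = 109/4 ≈ 27.250)
29*A(((2 - 5) + 1) - 1*(-1), -7) + j = 29*((((2 - 5) + 1) - 1*(-1)) - 7) + 109/4 = 29*(((-3 + 1) + 1) - 7) + 109/4 = 29*((-2 + 1) - 7) + 109/4 = 29*(-1 - 7) + 109/4 = 29*(-8) + 109/4 = -232 + 109/4 = -819/4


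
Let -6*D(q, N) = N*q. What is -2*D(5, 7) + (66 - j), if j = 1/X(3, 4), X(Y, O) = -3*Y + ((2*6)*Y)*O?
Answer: 10484/135 ≈ 77.659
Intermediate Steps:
D(q, N) = -N*q/6
X(Y, O) = -3*Y + 12*O*Y (X(Y, O) = -3*Y + (12*Y)*O = -3*Y + 12*O*Y)
j = 1/135 (j = 1/(3*3*(-1 + 4*4)) = 1/(3*3*(-1 + 16)) = 1/(3*3*15) = 1/135 ≈ 0.0074074)
-2*D(5, 7) + (66 - j) = -(-1)*7*5/3 + (66 - 1*1/135) = -2*(-35/6) + (66 - 1/135) = 35/3 + 8909/135 = 10484/135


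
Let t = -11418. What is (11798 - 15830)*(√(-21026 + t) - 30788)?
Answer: 124137216 - 8064*I*√8111 ≈ 1.2414e+8 - 7.2625e+5*I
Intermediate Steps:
(11798 - 15830)*(√(-21026 + t) - 30788) = (11798 - 15830)*(√(-21026 - 11418) - 30788) = -4032*(√(-32444) - 30788) = -4032*(2*I*√8111 - 30788) = -4032*(-30788 + 2*I*√8111) = 124137216 - 8064*I*√8111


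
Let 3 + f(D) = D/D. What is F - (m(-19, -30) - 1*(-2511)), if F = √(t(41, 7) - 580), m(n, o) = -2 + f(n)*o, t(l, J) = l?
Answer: -2569 + 7*I*√11 ≈ -2569.0 + 23.216*I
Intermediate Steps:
f(D) = -2 (f(D) = -3 + D/D = -3 + 1 = -2)
m(n, o) = -2 - 2*o
F = 7*I*√11 (F = √(41 - 580) = √(-539) = 7*I*√11 ≈ 23.216*I)
F - (m(-19, -30) - 1*(-2511)) = 7*I*√11 - ((-2 - 2*(-30)) - 1*(-2511)) = 7*I*√11 - ((-2 + 60) + 2511) = 7*I*√11 - (58 + 2511) = 7*I*√11 - 1*2569 = 7*I*√11 - 2569 = -2569 + 7*I*√11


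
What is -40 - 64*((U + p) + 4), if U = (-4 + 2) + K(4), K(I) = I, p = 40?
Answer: -2984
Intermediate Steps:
U = 2 (U = (-4 + 2) + 4 = -2 + 4 = 2)
-40 - 64*((U + p) + 4) = -40 - 64*((2 + 40) + 4) = -40 - 64*(42 + 4) = -40 - 64*46 = -40 - 2944 = -2984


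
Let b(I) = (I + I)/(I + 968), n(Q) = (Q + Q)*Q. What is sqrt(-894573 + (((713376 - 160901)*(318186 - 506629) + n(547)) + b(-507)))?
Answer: I*sqrt(22125634115911634)/461 ≈ 3.2266e+5*I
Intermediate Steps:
n(Q) = 2*Q**2 (n(Q) = (2*Q)*Q = 2*Q**2)
b(I) = 2*I/(968 + I) (b(I) = (2*I)/(968 + I) = 2*I/(968 + I))
sqrt(-894573 + (((713376 - 160901)*(318186 - 506629) + n(547)) + b(-507))) = sqrt(-894573 + (((713376 - 160901)*(318186 - 506629) + 2*547**2) + 2*(-507)/(968 - 507))) = sqrt(-894573 + ((552475*(-188443) + 2*299209) + 2*(-507)/461)) = sqrt(-894573 + ((-104110046425 + 598418) + 2*(-507)*(1/461))) = sqrt(-894573 + (-104109448007 - 1014/461)) = sqrt(-894573 - 47994455532241/461) = sqrt(-47994867930394/461) = I*sqrt(22125634115911634)/461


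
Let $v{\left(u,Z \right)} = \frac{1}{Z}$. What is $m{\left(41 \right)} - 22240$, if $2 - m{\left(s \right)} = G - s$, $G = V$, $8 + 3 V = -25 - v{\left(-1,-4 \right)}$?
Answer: $- \frac{266233}{12} \approx -22186.0$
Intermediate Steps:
$V = - \frac{131}{12}$ ($V = - \frac{8}{3} + \frac{-25 - \frac{1}{-4}}{3} = - \frac{8}{3} + \frac{-25 - - \frac{1}{4}}{3} = - \frac{8}{3} + \frac{-25 + \frac{1}{4}}{3} = - \frac{8}{3} + \frac{1}{3} \left(- \frac{99}{4}\right) = - \frac{8}{3} - \frac{33}{4} = - \frac{131}{12} \approx -10.917$)
$G = - \frac{131}{12} \approx -10.917$
$m{\left(s \right)} = \frac{155}{12} + s$ ($m{\left(s \right)} = 2 - \left(- \frac{131}{12} - s\right) = 2 + \left(\frac{131}{12} + s\right) = \frac{155}{12} + s$)
$m{\left(41 \right)} - 22240 = \left(\frac{155}{12} + 41\right) - 22240 = \frac{647}{12} - 22240 = - \frac{266233}{12}$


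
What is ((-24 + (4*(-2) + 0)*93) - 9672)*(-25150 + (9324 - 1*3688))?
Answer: 203726160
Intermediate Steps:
((-24 + (4*(-2) + 0)*93) - 9672)*(-25150 + (9324 - 1*3688)) = ((-24 + (-8 + 0)*93) - 9672)*(-25150 + (9324 - 3688)) = ((-24 - 8*93) - 9672)*(-25150 + 5636) = ((-24 - 744) - 9672)*(-19514) = (-768 - 9672)*(-19514) = -10440*(-19514) = 203726160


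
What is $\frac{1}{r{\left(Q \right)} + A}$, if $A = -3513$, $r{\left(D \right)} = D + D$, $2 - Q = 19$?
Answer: $- \frac{1}{3547} \approx -0.00028193$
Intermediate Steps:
$Q = -17$ ($Q = 2 - 19 = -17$)
$r{\left(D \right)} = 2 D$
$\frac{1}{r{\left(Q \right)} + A} = \frac{1}{2 \left(-17\right) - 3513} = \frac{1}{-34 - 3513} = \frac{1}{-3547} = - \frac{1}{3547}$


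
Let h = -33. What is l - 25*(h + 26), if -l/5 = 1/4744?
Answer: 830195/4744 ≈ 175.00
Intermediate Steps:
l = -5/4744 ≈ -0.0010540
l - 25*(h + 26) = -5/4744 - 25*(-33 + 26) = -5/4744 - 25*(-7) = -5/4744 + 175 = 830195/4744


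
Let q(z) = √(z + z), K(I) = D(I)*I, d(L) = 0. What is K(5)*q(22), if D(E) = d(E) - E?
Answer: -50*√11 ≈ -165.83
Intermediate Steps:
D(E) = -E (D(E) = 0 - E = -E)
K(I) = -I² (K(I) = (-I)*I = -I²)
q(z) = √2*√z (q(z) = √(2*z) = √2*√z)
K(5)*q(22) = (-1*5²)*(√2*√22) = (-1*25)*(2*√11) = -50*√11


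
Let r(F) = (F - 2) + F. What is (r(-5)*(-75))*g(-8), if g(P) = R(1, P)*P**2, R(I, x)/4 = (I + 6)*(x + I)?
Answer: -11289600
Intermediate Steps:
R(I, x) = 4*(6 + I)*(I + x) (R(I, x) = 4*((I + 6)*(x + I)) = 4*((6 + I)*(I + x)) = 4*(6 + I)*(I + x))
g(P) = P**2*(28 + 28*P) (g(P) = (4*1**2 + 24*1 + 24*P + 4*1*P)*P**2 = (4*1 + 24 + 24*P + 4*P)*P**2 = (4 + 24 + 24*P + 4*P)*P**2 = (28 + 28*P)*P**2 = P**2*(28 + 28*P))
r(F) = -2 + 2*F (r(F) = (-2 + F) + F = -2 + 2*F)
(r(-5)*(-75))*g(-8) = ((-2 + 2*(-5))*(-75))*(28*(-8)**2*(1 - 8)) = ((-2 - 10)*(-75))*(28*64*(-7)) = -12*(-75)*(-12544) = 900*(-12544) = -11289600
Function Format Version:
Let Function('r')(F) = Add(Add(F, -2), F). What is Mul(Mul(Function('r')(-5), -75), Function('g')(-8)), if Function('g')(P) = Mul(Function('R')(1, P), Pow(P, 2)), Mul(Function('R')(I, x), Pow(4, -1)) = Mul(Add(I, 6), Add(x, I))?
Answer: -11289600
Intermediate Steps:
Function('R')(I, x) = Mul(4, Add(6, I), Add(I, x)) (Function('R')(I, x) = Mul(4, Mul(Add(I, 6), Add(x, I))) = Mul(4, Mul(Add(6, I), Add(I, x))) = Mul(4, Add(6, I), Add(I, x)))
Function('g')(P) = Mul(Pow(P, 2), Add(28, Mul(28, P))) (Function('g')(P) = Mul(Add(Mul(4, Pow(1, 2)), Mul(24, 1), Mul(24, P), Mul(4, 1, P)), Pow(P, 2)) = Mul(Add(Mul(4, 1), 24, Mul(24, P), Mul(4, P)), Pow(P, 2)) = Mul(Add(4, 24, Mul(24, P), Mul(4, P)), Pow(P, 2)) = Mul(Add(28, Mul(28, P)), Pow(P, 2)) = Mul(Pow(P, 2), Add(28, Mul(28, P))))
Function('r')(F) = Add(-2, Mul(2, F)) (Function('r')(F) = Add(Add(-2, F), F) = Add(-2, Mul(2, F)))
Mul(Mul(Function('r')(-5), -75), Function('g')(-8)) = Mul(Mul(Add(-2, Mul(2, -5)), -75), Mul(28, Pow(-8, 2), Add(1, -8))) = Mul(Mul(Add(-2, -10), -75), Mul(28, 64, -7)) = Mul(Mul(-12, -75), -12544) = Mul(900, -12544) = -11289600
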